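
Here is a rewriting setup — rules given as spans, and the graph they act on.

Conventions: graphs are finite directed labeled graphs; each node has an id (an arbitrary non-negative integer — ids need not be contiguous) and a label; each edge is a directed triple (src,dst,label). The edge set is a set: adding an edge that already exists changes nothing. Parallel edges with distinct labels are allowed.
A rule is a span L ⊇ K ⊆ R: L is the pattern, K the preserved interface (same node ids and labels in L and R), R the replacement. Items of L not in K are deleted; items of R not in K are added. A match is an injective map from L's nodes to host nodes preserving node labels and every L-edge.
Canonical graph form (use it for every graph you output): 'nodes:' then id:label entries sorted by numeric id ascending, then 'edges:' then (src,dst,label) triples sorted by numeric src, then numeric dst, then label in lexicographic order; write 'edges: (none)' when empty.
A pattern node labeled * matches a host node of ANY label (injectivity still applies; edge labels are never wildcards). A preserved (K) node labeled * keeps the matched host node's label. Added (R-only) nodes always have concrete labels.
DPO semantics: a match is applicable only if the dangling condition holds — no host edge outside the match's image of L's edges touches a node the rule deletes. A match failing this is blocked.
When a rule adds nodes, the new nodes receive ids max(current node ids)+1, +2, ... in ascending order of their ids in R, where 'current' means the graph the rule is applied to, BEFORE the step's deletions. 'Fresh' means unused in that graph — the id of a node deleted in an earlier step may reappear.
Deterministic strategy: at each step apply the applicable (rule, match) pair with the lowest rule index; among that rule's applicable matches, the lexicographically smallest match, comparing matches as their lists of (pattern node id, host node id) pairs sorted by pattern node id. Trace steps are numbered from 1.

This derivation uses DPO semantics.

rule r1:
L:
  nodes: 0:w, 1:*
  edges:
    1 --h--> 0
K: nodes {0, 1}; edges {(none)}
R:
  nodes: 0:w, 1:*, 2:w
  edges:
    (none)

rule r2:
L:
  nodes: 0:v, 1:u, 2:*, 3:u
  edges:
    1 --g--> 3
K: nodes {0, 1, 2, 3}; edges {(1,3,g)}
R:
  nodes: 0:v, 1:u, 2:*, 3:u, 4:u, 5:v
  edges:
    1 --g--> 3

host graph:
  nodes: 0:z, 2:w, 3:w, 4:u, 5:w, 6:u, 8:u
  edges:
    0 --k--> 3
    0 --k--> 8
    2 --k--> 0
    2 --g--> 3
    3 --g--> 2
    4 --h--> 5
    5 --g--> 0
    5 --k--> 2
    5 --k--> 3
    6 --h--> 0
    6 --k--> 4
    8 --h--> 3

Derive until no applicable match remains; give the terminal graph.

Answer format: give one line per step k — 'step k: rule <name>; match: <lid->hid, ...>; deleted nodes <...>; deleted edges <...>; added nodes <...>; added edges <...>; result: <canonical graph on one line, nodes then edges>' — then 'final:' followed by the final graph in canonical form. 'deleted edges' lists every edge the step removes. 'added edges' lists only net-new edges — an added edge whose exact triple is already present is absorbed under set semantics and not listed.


step 1: rule r1; match: 0->3, 1->8; deleted nodes (none); deleted edges (8,3,h); added nodes 9; added edges (none); result: nodes: 0:z, 2:w, 3:w, 4:u, 5:w, 6:u, 8:u, 9:w edges: (0,3,k); (0,8,k); (2,0,k); (2,3,g); (3,2,g); (4,5,h); (5,0,g); (5,2,k); (5,3,k); (6,0,h); (6,4,k)
step 2: rule r1; match: 0->5, 1->4; deleted nodes (none); deleted edges (4,5,h); added nodes 10; added edges (none); result: nodes: 0:z, 2:w, 3:w, 4:u, 5:w, 6:u, 8:u, 9:w, 10:w edges: (0,3,k); (0,8,k); (2,0,k); (2,3,g); (3,2,g); (5,0,g); (5,2,k); (5,3,k); (6,0,h); (6,4,k)
final:
nodes: 0:z, 2:w, 3:w, 4:u, 5:w, 6:u, 8:u, 9:w, 10:w
edges: (0,3,k); (0,8,k); (2,0,k); (2,3,g); (3,2,g); (5,0,g); (5,2,k); (5,3,k); (6,0,h); (6,4,k)


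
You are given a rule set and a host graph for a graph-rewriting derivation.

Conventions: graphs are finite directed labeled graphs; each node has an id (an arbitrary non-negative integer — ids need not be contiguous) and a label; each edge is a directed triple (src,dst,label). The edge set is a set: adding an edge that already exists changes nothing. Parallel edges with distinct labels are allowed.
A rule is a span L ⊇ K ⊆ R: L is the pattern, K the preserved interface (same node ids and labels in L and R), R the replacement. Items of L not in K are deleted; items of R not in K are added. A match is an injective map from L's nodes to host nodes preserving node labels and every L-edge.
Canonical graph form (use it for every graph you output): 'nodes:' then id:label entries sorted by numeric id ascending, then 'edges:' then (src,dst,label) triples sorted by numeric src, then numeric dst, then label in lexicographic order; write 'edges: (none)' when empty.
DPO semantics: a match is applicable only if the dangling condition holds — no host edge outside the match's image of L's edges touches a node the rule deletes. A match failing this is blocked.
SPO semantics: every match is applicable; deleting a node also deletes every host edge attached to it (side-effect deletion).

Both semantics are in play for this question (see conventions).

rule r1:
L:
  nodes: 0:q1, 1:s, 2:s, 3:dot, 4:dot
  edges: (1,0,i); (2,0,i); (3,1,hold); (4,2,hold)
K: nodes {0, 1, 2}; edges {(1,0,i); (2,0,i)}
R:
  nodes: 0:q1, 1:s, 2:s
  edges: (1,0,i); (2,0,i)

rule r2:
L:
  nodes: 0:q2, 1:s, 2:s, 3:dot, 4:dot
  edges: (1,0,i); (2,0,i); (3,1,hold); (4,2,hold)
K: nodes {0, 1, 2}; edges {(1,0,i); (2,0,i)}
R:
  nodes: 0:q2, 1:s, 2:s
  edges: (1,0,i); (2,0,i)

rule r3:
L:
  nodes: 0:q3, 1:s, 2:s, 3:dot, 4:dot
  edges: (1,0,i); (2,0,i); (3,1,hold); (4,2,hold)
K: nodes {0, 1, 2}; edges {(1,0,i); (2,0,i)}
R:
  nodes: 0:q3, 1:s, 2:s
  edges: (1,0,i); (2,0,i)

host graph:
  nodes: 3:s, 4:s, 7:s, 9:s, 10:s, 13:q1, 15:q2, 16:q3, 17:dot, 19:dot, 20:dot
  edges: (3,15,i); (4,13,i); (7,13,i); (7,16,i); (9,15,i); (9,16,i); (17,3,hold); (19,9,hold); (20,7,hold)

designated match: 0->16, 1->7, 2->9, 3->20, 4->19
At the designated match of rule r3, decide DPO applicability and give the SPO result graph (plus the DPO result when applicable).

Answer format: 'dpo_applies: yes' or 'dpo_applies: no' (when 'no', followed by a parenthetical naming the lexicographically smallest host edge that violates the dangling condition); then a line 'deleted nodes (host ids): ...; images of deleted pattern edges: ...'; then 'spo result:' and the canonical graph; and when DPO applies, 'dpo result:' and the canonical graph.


dpo_applies: yes
deleted nodes (host ids): 19, 20; images of deleted pattern edges: (19,9,hold); (20,7,hold)
spo result:
nodes: 3:s, 4:s, 7:s, 9:s, 10:s, 13:q1, 15:q2, 16:q3, 17:dot
edges: (3,15,i); (4,13,i); (7,13,i); (7,16,i); (9,15,i); (9,16,i); (17,3,hold)
dpo result:
nodes: 3:s, 4:s, 7:s, 9:s, 10:s, 13:q1, 15:q2, 16:q3, 17:dot
edges: (3,15,i); (4,13,i); (7,13,i); (7,16,i); (9,15,i); (9,16,i); (17,3,hold)


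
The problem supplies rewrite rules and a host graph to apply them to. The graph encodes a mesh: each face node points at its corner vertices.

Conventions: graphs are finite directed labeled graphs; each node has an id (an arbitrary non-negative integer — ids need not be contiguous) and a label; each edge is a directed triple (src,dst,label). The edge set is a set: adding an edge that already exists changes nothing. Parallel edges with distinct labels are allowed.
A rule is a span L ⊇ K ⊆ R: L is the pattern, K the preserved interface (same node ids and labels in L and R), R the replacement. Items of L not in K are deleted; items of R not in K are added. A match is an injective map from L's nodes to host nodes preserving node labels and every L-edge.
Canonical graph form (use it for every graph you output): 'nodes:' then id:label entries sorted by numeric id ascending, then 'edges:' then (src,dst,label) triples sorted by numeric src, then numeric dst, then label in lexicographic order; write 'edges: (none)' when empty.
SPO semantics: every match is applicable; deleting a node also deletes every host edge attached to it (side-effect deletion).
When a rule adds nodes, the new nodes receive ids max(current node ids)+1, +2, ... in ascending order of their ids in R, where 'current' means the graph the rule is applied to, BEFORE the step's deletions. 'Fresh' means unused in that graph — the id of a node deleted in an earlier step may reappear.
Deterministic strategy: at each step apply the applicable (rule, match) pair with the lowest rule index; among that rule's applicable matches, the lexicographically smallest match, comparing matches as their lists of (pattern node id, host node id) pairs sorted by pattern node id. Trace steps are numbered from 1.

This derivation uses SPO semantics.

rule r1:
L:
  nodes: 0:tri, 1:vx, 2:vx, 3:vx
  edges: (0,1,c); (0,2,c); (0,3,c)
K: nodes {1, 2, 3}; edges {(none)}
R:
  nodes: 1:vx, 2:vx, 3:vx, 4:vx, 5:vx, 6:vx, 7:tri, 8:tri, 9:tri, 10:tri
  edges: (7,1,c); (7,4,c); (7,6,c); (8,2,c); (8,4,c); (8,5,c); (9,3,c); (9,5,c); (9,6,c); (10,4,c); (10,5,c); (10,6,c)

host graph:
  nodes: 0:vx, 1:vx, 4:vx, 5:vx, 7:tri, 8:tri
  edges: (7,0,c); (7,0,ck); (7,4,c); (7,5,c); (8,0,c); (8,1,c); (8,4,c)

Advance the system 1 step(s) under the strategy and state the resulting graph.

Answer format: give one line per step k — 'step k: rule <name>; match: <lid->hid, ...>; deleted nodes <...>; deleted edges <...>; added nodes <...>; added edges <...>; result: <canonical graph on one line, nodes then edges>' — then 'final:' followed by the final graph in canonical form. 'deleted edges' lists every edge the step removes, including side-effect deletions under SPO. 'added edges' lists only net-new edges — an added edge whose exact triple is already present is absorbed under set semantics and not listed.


step 1: rule r1; match: 0->7, 1->0, 2->4, 3->5; deleted nodes 7; deleted edges (7,0,c); (7,0,ck); (7,4,c); (7,5,c); added nodes 9, 10, 11, 12, 13, 14, 15; added edges (12,0,c); (12,9,c); (12,11,c); (13,4,c); (13,9,c); (13,10,c); (14,5,c); (14,10,c); (14,11,c); (15,9,c); (15,10,c); (15,11,c); result: nodes: 0:vx, 1:vx, 4:vx, 5:vx, 8:tri, 9:vx, 10:vx, 11:vx, 12:tri, 13:tri, 14:tri, 15:tri edges: (8,0,c); (8,1,c); (8,4,c); (12,0,c); (12,9,c); (12,11,c); (13,4,c); (13,9,c); (13,10,c); (14,5,c); (14,10,c); (14,11,c); (15,9,c); (15,10,c); (15,11,c)
final:
nodes: 0:vx, 1:vx, 4:vx, 5:vx, 8:tri, 9:vx, 10:vx, 11:vx, 12:tri, 13:tri, 14:tri, 15:tri
edges: (8,0,c); (8,1,c); (8,4,c); (12,0,c); (12,9,c); (12,11,c); (13,4,c); (13,9,c); (13,10,c); (14,5,c); (14,10,c); (14,11,c); (15,9,c); (15,10,c); (15,11,c)


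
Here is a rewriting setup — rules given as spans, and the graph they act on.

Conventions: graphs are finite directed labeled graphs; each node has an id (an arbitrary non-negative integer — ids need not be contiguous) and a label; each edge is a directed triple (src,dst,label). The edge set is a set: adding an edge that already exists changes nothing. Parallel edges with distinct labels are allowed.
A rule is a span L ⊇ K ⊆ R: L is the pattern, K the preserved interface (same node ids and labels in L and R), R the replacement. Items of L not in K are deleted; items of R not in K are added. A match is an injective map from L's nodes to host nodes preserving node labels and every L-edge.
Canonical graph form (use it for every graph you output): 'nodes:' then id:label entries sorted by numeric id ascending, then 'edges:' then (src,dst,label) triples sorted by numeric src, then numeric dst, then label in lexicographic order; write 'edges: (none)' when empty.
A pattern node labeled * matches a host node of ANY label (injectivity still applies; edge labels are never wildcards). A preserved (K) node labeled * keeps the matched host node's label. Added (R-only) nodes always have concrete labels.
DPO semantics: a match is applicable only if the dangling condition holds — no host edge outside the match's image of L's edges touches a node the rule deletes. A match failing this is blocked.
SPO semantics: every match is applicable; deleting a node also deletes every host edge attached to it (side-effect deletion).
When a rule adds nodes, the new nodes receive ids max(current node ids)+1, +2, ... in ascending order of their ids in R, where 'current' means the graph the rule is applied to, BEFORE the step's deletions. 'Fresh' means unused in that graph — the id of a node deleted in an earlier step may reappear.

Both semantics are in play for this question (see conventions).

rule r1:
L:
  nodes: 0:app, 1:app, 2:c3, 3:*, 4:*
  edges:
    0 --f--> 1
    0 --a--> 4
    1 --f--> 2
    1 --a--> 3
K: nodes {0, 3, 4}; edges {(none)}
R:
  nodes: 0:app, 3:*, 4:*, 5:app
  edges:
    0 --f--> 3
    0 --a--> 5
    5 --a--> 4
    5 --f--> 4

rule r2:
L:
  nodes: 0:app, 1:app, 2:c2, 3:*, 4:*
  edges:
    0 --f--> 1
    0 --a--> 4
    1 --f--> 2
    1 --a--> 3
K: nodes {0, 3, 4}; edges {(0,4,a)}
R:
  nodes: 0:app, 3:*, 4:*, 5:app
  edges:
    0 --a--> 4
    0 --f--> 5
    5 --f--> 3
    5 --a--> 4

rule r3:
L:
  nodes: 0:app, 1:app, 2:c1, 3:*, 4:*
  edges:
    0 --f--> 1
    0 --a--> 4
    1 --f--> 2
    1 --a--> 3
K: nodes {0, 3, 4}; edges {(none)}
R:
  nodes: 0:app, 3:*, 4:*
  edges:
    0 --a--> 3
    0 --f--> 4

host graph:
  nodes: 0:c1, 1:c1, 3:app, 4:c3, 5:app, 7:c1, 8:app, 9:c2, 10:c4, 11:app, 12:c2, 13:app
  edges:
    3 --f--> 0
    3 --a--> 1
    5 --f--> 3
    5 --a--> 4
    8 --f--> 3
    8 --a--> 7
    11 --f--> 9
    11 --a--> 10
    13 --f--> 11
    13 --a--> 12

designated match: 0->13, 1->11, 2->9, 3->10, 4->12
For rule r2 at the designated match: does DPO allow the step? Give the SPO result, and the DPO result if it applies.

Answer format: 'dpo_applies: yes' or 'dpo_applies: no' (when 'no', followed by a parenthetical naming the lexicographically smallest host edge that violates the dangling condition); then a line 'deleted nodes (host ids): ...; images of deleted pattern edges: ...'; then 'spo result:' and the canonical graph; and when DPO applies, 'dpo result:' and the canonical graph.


dpo_applies: yes
deleted nodes (host ids): 9, 11; images of deleted pattern edges: (11,9,f); (11,10,a); (13,11,f)
spo result:
nodes: 0:c1, 1:c1, 3:app, 4:c3, 5:app, 7:c1, 8:app, 10:c4, 12:c2, 13:app, 14:app
edges: (3,0,f); (3,1,a); (5,3,f); (5,4,a); (8,3,f); (8,7,a); (13,12,a); (13,14,f); (14,10,f); (14,12,a)
dpo result:
nodes: 0:c1, 1:c1, 3:app, 4:c3, 5:app, 7:c1, 8:app, 10:c4, 12:c2, 13:app, 14:app
edges: (3,0,f); (3,1,a); (5,3,f); (5,4,a); (8,3,f); (8,7,a); (13,12,a); (13,14,f); (14,10,f); (14,12,a)


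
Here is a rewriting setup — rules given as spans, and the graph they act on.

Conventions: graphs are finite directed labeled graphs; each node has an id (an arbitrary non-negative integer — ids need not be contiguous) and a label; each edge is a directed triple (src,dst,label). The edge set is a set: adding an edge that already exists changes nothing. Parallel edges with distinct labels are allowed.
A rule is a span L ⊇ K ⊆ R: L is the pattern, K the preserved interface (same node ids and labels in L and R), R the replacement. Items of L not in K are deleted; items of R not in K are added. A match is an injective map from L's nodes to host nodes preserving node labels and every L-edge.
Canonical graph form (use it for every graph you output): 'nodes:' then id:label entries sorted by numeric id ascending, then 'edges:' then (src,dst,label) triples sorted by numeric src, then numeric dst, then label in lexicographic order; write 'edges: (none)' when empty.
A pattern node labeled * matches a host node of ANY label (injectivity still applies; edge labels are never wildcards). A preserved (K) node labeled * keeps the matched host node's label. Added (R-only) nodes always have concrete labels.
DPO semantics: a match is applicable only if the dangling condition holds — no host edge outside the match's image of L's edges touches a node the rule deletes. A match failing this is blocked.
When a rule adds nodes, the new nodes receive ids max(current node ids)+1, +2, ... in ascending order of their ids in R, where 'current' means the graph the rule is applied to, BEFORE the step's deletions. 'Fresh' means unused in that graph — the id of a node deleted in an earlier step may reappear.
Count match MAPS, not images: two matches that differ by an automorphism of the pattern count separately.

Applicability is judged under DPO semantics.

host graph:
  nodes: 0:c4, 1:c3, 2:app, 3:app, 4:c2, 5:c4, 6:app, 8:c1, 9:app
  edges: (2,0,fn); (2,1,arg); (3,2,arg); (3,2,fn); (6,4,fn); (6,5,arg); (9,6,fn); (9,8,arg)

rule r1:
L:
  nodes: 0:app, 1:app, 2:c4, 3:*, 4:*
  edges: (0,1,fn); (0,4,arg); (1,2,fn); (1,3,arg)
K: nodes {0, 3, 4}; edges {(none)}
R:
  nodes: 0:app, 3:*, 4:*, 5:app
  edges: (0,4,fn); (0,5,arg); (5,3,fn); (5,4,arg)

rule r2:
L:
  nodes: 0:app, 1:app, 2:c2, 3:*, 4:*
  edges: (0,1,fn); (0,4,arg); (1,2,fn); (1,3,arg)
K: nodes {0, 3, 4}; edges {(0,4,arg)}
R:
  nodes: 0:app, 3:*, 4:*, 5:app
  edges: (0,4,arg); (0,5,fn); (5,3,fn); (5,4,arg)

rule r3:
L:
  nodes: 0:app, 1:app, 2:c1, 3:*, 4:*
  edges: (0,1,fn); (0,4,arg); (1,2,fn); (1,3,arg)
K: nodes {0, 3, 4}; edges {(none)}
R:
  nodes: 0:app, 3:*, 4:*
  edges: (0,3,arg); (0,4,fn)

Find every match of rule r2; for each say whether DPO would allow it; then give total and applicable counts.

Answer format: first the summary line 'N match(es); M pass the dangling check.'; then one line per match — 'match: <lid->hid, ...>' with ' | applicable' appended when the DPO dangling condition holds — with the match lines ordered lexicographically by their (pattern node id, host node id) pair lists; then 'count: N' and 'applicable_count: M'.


1 match(es); 1 pass the dangling check.
match: 0->9, 1->6, 2->4, 3->5, 4->8 | applicable
count: 1
applicable_count: 1


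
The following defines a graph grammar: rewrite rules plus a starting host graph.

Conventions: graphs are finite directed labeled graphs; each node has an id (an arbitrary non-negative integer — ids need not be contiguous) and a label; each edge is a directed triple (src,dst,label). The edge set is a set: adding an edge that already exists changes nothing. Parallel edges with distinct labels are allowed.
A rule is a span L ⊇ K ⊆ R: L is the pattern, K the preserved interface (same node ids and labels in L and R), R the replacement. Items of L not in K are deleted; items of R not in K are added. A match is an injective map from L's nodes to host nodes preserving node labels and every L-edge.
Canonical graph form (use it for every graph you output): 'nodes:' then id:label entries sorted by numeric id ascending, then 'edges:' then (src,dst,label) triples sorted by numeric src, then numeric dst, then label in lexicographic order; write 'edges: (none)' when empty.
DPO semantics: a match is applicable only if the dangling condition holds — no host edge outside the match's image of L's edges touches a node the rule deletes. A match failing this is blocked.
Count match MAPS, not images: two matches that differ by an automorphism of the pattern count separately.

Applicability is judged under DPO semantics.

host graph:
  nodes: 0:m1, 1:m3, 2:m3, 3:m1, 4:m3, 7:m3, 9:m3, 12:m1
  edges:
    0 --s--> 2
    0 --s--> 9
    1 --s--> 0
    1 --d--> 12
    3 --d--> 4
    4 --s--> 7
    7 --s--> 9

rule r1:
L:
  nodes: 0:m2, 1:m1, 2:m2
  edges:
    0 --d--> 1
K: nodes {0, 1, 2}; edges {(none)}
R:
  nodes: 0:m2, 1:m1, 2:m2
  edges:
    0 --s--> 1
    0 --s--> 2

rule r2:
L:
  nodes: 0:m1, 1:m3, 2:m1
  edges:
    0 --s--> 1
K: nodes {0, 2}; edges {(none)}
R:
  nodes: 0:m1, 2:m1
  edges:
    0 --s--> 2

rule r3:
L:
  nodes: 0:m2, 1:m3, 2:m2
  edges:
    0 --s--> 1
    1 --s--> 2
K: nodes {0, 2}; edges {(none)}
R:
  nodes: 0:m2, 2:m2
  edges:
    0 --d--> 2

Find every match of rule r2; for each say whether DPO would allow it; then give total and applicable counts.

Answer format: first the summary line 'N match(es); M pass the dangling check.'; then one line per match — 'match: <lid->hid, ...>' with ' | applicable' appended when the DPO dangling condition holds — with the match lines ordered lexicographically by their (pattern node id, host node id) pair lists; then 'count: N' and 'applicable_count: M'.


4 match(es); 2 pass the dangling check.
match: 0->0, 1->2, 2->3 | applicable
match: 0->0, 1->2, 2->12 | applicable
match: 0->0, 1->9, 2->3
match: 0->0, 1->9, 2->12
count: 4
applicable_count: 2


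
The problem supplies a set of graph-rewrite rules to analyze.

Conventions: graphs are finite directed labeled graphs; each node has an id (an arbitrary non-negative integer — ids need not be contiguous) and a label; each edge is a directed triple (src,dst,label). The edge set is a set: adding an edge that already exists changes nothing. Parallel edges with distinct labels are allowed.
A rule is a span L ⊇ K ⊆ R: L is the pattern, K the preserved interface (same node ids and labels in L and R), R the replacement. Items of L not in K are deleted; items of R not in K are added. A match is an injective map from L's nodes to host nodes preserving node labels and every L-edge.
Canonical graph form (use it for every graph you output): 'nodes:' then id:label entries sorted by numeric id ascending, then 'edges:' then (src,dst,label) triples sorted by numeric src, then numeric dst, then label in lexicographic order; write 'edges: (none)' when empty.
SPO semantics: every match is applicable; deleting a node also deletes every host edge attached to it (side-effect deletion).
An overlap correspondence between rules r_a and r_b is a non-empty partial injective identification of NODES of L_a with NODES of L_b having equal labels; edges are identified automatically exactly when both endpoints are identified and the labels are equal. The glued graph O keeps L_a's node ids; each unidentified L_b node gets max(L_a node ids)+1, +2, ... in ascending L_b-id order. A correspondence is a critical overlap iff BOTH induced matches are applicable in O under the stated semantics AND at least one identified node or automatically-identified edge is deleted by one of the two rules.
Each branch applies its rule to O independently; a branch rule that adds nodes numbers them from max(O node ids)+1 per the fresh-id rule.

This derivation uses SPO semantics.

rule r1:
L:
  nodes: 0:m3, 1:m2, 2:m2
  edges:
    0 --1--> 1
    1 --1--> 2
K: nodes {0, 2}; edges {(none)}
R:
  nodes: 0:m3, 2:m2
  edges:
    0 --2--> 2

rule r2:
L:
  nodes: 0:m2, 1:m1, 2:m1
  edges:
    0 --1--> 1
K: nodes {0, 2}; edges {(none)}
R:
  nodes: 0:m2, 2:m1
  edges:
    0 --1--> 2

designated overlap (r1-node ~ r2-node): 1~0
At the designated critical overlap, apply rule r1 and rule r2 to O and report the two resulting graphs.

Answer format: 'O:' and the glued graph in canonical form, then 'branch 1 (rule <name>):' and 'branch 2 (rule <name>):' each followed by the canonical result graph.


O:
nodes: 0:m3, 1:m2, 2:m2, 3:m1, 4:m1
edges: (0,1,1); (1,2,1); (1,3,1)
branch 1 (rule r1):
nodes: 0:m3, 2:m2, 3:m1, 4:m1
edges: (0,2,2)
branch 2 (rule r2):
nodes: 0:m3, 1:m2, 2:m2, 4:m1
edges: (0,1,1); (1,2,1); (1,4,1)


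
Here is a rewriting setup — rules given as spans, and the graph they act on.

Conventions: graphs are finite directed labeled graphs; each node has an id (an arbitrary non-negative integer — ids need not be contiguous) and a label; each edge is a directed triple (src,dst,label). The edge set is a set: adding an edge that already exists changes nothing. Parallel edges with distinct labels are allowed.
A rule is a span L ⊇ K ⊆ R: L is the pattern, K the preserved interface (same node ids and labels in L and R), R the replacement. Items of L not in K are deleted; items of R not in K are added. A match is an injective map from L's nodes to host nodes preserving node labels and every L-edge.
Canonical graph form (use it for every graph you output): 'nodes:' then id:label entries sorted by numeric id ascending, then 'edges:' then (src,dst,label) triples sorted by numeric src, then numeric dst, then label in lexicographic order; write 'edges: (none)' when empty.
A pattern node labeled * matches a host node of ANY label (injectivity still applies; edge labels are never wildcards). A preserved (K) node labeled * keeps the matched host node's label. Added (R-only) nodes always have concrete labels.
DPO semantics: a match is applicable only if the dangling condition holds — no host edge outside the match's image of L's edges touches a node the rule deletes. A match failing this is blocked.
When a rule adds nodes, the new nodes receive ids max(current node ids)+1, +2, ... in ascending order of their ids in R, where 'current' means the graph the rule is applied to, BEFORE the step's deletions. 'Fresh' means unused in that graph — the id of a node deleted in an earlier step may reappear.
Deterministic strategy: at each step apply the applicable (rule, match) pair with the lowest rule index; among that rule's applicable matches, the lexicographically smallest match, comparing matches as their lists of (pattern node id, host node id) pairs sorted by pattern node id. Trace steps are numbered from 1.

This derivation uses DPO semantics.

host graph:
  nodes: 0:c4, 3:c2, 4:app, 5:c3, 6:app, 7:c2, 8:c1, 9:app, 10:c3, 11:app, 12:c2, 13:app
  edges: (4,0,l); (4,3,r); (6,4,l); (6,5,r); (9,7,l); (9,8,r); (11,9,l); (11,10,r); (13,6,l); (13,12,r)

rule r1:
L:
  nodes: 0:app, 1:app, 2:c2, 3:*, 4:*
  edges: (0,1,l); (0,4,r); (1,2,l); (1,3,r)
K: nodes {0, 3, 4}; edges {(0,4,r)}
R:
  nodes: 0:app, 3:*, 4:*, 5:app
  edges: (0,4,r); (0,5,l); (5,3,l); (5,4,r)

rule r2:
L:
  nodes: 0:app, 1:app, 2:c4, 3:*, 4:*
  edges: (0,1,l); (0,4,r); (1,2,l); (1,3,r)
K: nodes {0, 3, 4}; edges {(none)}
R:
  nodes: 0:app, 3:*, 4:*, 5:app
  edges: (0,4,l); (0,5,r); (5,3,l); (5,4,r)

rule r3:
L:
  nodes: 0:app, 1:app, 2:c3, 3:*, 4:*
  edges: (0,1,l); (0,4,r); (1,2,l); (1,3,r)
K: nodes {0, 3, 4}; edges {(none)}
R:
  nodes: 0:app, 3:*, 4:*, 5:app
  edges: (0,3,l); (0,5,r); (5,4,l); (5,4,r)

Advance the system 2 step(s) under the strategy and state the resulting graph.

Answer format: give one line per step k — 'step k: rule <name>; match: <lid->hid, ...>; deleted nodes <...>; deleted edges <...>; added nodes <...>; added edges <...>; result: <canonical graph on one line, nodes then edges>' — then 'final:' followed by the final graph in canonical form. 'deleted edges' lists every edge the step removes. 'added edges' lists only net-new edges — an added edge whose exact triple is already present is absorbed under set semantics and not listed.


step 1: rule r1; match: 0->11, 1->9, 2->7, 3->8, 4->10; deleted nodes 7, 9; deleted edges (9,7,l); (9,8,r); (11,9,l); added nodes 14; added edges (11,14,l); (14,8,l); (14,10,r); result: nodes: 0:c4, 3:c2, 4:app, 5:c3, 6:app, 8:c1, 10:c3, 11:app, 12:c2, 13:app, 14:app edges: (4,0,l); (4,3,r); (6,4,l); (6,5,r); (11,10,r); (11,14,l); (13,6,l); (13,12,r); (14,8,l); (14,10,r)
step 2: rule r2; match: 0->6, 1->4, 2->0, 3->3, 4->5; deleted nodes 0, 4; deleted edges (4,0,l); (4,3,r); (6,4,l); (6,5,r); added nodes 15; added edges (6,5,l); (6,15,r); (15,3,l); (15,5,r); result: nodes: 3:c2, 5:c3, 6:app, 8:c1, 10:c3, 11:app, 12:c2, 13:app, 14:app, 15:app edges: (6,5,l); (6,15,r); (11,10,r); (11,14,l); (13,6,l); (13,12,r); (14,8,l); (14,10,r); (15,3,l); (15,5,r)
final:
nodes: 3:c2, 5:c3, 6:app, 8:c1, 10:c3, 11:app, 12:c2, 13:app, 14:app, 15:app
edges: (6,5,l); (6,15,r); (11,10,r); (11,14,l); (13,6,l); (13,12,r); (14,8,l); (14,10,r); (15,3,l); (15,5,r)


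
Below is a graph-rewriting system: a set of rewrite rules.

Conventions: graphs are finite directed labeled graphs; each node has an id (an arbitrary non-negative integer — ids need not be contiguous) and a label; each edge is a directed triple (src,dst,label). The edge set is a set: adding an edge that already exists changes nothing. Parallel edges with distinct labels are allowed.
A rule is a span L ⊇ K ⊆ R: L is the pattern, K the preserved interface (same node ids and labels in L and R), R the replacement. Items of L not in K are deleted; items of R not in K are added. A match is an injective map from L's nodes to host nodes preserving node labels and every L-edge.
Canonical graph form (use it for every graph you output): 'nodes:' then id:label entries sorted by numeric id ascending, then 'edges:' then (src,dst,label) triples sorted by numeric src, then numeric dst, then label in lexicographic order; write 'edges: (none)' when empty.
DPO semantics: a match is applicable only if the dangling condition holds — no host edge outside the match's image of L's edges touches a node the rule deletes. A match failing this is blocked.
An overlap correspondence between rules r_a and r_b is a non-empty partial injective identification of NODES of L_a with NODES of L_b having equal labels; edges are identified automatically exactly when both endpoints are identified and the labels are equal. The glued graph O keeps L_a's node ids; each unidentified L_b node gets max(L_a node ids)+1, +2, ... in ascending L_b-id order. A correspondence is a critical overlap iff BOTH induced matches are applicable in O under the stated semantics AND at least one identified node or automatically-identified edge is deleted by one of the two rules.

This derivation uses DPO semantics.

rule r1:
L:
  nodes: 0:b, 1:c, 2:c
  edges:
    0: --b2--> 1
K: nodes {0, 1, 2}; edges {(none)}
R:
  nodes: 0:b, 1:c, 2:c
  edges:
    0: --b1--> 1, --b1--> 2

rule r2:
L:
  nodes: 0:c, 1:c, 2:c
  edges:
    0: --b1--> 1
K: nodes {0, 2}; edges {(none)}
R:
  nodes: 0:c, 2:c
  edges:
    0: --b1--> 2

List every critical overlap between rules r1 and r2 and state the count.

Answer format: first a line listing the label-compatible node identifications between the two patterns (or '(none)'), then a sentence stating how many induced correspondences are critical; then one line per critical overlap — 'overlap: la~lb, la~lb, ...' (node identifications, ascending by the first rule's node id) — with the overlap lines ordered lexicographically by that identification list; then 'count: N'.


label-compatible node identifications between L(r1) and L(r2): 1~0, 1~1, 1~2, 2~0, 2~1, 2~2
3 of the induced correspondences are critical overlaps of r1 and r2.
overlap: 1~0, 2~1
overlap: 1~2, 2~1
overlap: 2~1
count: 3


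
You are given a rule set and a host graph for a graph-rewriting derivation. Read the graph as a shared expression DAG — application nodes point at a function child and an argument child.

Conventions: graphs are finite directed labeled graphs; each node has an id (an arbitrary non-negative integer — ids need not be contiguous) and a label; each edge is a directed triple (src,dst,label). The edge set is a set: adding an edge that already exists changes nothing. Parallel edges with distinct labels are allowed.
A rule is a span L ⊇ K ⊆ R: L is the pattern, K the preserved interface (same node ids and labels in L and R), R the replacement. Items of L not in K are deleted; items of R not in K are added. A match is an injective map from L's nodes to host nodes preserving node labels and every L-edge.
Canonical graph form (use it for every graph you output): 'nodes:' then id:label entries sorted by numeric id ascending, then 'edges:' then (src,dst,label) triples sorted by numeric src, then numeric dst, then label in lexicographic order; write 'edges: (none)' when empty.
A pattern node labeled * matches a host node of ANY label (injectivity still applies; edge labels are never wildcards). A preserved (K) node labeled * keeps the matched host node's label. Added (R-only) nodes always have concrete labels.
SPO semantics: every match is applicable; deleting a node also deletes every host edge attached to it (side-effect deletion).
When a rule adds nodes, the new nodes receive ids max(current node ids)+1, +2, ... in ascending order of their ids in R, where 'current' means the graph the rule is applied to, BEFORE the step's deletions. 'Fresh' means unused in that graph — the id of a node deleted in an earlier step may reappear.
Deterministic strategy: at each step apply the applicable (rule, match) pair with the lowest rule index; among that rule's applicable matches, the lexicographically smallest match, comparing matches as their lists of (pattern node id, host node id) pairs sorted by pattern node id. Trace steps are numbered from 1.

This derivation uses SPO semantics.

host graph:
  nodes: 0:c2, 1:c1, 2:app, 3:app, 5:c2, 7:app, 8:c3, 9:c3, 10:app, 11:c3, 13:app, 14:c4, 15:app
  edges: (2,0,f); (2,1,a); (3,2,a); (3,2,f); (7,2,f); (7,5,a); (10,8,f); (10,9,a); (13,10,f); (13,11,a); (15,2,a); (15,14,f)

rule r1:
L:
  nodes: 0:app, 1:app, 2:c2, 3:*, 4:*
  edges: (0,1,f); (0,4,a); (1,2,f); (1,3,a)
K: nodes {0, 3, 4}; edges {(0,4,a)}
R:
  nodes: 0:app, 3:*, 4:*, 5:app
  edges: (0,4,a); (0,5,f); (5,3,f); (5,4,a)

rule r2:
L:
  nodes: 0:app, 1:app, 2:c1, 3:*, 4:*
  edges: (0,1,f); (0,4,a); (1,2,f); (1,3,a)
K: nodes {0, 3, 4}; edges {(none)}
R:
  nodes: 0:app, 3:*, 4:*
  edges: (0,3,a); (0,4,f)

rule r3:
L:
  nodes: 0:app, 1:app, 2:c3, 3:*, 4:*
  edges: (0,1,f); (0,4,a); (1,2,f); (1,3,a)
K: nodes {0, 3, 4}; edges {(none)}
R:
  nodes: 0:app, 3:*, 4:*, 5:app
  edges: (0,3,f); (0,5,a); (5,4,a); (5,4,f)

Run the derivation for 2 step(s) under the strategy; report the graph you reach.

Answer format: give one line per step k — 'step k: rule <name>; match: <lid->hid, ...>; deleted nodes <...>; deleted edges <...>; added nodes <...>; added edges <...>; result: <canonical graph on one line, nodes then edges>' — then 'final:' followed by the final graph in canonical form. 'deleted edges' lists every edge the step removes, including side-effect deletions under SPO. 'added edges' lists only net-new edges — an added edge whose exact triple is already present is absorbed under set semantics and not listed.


step 1: rule r1; match: 0->7, 1->2, 2->0, 3->1, 4->5; deleted nodes 0, 2; deleted edges (2,0,f); (2,1,a); (3,2,a); (3,2,f); (7,2,f); (15,2,a); added nodes 16; added edges (7,16,f); (16,1,f); (16,5,a); result: nodes: 1:c1, 3:app, 5:c2, 7:app, 8:c3, 9:c3, 10:app, 11:c3, 13:app, 14:c4, 15:app, 16:app edges: (7,5,a); (7,16,f); (10,8,f); (10,9,a); (13,10,f); (13,11,a); (15,14,f); (16,1,f); (16,5,a)
step 2: rule r3; match: 0->13, 1->10, 2->8, 3->9, 4->11; deleted nodes 8, 10; deleted edges (10,8,f); (10,9,a); (13,10,f); (13,11,a); added nodes 17; added edges (13,9,f); (13,17,a); (17,11,a); (17,11,f); result: nodes: 1:c1, 3:app, 5:c2, 7:app, 9:c3, 11:c3, 13:app, 14:c4, 15:app, 16:app, 17:app edges: (7,5,a); (7,16,f); (13,9,f); (13,17,a); (15,14,f); (16,1,f); (16,5,a); (17,11,a); (17,11,f)
final:
nodes: 1:c1, 3:app, 5:c2, 7:app, 9:c3, 11:c3, 13:app, 14:c4, 15:app, 16:app, 17:app
edges: (7,5,a); (7,16,f); (13,9,f); (13,17,a); (15,14,f); (16,1,f); (16,5,a); (17,11,a); (17,11,f)


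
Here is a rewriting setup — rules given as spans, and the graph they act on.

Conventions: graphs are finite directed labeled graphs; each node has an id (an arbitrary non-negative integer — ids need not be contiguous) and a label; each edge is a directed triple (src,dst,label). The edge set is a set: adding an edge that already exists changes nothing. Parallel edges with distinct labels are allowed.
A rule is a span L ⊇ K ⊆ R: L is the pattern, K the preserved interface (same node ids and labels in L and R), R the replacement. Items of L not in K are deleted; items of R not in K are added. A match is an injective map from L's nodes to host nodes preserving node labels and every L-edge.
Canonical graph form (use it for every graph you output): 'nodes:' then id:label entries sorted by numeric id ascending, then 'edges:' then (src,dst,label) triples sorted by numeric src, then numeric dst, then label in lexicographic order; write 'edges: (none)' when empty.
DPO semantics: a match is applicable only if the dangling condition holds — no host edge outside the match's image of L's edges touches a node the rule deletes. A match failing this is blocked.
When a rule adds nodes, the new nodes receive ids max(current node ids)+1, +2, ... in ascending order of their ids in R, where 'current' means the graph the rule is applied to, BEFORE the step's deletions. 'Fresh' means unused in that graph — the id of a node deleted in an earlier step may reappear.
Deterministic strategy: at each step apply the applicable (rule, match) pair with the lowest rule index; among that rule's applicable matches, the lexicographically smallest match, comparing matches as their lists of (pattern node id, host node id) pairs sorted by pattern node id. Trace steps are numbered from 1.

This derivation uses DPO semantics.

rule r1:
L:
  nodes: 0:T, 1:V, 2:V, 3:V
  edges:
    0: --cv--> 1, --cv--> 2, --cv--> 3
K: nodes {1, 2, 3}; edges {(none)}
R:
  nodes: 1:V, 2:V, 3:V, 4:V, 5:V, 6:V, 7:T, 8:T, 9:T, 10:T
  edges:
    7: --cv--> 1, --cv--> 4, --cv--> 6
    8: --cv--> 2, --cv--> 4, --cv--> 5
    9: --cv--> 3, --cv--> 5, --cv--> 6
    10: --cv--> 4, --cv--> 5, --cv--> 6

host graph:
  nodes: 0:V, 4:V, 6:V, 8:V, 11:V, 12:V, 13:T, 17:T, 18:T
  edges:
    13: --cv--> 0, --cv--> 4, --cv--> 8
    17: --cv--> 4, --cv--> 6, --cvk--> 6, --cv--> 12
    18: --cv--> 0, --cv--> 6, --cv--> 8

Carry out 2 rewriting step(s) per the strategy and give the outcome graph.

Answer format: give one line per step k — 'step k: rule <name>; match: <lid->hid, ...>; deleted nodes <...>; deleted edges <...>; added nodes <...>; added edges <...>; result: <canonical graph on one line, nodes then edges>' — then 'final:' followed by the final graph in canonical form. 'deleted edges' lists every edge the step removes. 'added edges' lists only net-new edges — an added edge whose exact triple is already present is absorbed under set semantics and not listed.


step 1: rule r1; match: 0->13, 1->0, 2->4, 3->8; deleted nodes 13; deleted edges (13,0,cv); (13,4,cv); (13,8,cv); added nodes 19, 20, 21, 22, 23, 24, 25; added edges (22,0,cv); (22,19,cv); (22,21,cv); (23,4,cv); (23,19,cv); (23,20,cv); (24,8,cv); (24,20,cv); (24,21,cv); (25,19,cv); (25,20,cv); (25,21,cv); result: nodes: 0:V, 4:V, 6:V, 8:V, 11:V, 12:V, 17:T, 18:T, 19:V, 20:V, 21:V, 22:T, 23:T, 24:T, 25:T edges: (17,4,cv); (17,6,cv); (17,6,cvk); (17,12,cv); (18,0,cv); (18,6,cv); (18,8,cv); (22,0,cv); (22,19,cv); (22,21,cv); (23,4,cv); (23,19,cv); (23,20,cv); (24,8,cv); (24,20,cv); (24,21,cv); (25,19,cv); (25,20,cv); (25,21,cv)
step 2: rule r1; match: 0->18, 1->0, 2->6, 3->8; deleted nodes 18; deleted edges (18,0,cv); (18,6,cv); (18,8,cv); added nodes 26, 27, 28, 29, 30, 31, 32; added edges (29,0,cv); (29,26,cv); (29,28,cv); (30,6,cv); (30,26,cv); (30,27,cv); (31,8,cv); (31,27,cv); (31,28,cv); (32,26,cv); (32,27,cv); (32,28,cv); result: nodes: 0:V, 4:V, 6:V, 8:V, 11:V, 12:V, 17:T, 19:V, 20:V, 21:V, 22:T, 23:T, 24:T, 25:T, 26:V, 27:V, 28:V, 29:T, 30:T, 31:T, 32:T edges: (17,4,cv); (17,6,cv); (17,6,cvk); (17,12,cv); (22,0,cv); (22,19,cv); (22,21,cv); (23,4,cv); (23,19,cv); (23,20,cv); (24,8,cv); (24,20,cv); (24,21,cv); (25,19,cv); (25,20,cv); (25,21,cv); (29,0,cv); (29,26,cv); (29,28,cv); (30,6,cv); (30,26,cv); (30,27,cv); (31,8,cv); (31,27,cv); (31,28,cv); (32,26,cv); (32,27,cv); (32,28,cv)
final:
nodes: 0:V, 4:V, 6:V, 8:V, 11:V, 12:V, 17:T, 19:V, 20:V, 21:V, 22:T, 23:T, 24:T, 25:T, 26:V, 27:V, 28:V, 29:T, 30:T, 31:T, 32:T
edges: (17,4,cv); (17,6,cv); (17,6,cvk); (17,12,cv); (22,0,cv); (22,19,cv); (22,21,cv); (23,4,cv); (23,19,cv); (23,20,cv); (24,8,cv); (24,20,cv); (24,21,cv); (25,19,cv); (25,20,cv); (25,21,cv); (29,0,cv); (29,26,cv); (29,28,cv); (30,6,cv); (30,26,cv); (30,27,cv); (31,8,cv); (31,27,cv); (31,28,cv); (32,26,cv); (32,27,cv); (32,28,cv)


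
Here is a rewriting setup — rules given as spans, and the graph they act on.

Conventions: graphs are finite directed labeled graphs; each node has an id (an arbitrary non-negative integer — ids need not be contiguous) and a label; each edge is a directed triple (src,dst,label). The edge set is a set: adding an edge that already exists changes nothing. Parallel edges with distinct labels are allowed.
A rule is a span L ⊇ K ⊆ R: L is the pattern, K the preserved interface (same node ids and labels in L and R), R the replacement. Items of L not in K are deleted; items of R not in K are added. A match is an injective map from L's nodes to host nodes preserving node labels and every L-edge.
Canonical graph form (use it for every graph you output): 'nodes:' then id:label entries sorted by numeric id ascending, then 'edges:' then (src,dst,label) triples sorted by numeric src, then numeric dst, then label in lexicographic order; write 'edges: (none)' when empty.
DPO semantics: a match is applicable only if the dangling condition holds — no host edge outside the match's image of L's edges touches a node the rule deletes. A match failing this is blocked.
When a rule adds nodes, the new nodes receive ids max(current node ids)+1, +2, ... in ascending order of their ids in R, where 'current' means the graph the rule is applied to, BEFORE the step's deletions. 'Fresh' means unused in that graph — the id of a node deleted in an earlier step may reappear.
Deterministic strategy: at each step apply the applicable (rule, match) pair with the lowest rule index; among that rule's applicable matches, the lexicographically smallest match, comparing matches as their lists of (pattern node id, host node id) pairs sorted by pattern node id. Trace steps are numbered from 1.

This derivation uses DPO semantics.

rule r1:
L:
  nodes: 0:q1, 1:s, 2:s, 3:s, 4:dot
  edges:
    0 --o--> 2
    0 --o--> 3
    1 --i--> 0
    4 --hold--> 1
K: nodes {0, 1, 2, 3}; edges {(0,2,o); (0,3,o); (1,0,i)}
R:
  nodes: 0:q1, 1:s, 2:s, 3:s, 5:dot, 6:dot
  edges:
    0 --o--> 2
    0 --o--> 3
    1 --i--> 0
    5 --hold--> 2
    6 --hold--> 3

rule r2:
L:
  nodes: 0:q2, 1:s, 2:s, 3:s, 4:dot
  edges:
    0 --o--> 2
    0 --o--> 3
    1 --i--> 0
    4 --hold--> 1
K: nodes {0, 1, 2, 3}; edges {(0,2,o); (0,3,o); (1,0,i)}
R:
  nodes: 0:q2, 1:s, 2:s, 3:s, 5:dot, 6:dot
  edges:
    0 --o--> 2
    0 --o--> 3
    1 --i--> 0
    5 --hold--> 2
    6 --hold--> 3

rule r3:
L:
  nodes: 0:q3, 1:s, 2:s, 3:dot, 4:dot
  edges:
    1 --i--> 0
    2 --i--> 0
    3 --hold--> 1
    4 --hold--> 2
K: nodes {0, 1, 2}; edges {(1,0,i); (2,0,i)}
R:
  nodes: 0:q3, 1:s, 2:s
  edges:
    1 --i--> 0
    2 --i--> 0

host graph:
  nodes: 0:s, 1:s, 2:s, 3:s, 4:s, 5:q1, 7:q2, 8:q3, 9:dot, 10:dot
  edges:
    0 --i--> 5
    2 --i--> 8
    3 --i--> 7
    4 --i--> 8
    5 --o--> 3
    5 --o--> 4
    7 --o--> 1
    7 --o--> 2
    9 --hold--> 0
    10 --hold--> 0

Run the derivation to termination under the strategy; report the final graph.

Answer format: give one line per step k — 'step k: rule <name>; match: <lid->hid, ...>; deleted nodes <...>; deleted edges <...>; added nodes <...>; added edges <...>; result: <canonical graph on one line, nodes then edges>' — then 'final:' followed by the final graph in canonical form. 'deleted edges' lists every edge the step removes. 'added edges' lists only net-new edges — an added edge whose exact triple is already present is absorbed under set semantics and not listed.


step 1: rule r1; match: 0->5, 1->0, 2->3, 3->4, 4->9; deleted nodes 9; deleted edges (9,0,hold); added nodes 11, 12; added edges (11,3,hold); (12,4,hold); result: nodes: 0:s, 1:s, 2:s, 3:s, 4:s, 5:q1, 7:q2, 8:q3, 10:dot, 11:dot, 12:dot edges: (0,5,i); (2,8,i); (3,7,i); (4,8,i); (5,3,o); (5,4,o); (7,1,o); (7,2,o); (10,0,hold); (11,3,hold); (12,4,hold)
step 2: rule r1; match: 0->5, 1->0, 2->3, 3->4, 4->10; deleted nodes 10; deleted edges (10,0,hold); added nodes 13, 14; added edges (13,3,hold); (14,4,hold); result: nodes: 0:s, 1:s, 2:s, 3:s, 4:s, 5:q1, 7:q2, 8:q3, 11:dot, 12:dot, 13:dot, 14:dot edges: (0,5,i); (2,8,i); (3,7,i); (4,8,i); (5,3,o); (5,4,o); (7,1,o); (7,2,o); (11,3,hold); (12,4,hold); (13,3,hold); (14,4,hold)
step 3: rule r2; match: 0->7, 1->3, 2->1, 3->2, 4->11; deleted nodes 11; deleted edges (11,3,hold); added nodes 15, 16; added edges (15,1,hold); (16,2,hold); result: nodes: 0:s, 1:s, 2:s, 3:s, 4:s, 5:q1, 7:q2, 8:q3, 12:dot, 13:dot, 14:dot, 15:dot, 16:dot edges: (0,5,i); (2,8,i); (3,7,i); (4,8,i); (5,3,o); (5,4,o); (7,1,o); (7,2,o); (12,4,hold); (13,3,hold); (14,4,hold); (15,1,hold); (16,2,hold)
step 4: rule r2; match: 0->7, 1->3, 2->1, 3->2, 4->13; deleted nodes 13; deleted edges (13,3,hold); added nodes 17, 18; added edges (17,1,hold); (18,2,hold); result: nodes: 0:s, 1:s, 2:s, 3:s, 4:s, 5:q1, 7:q2, 8:q3, 12:dot, 14:dot, 15:dot, 16:dot, 17:dot, 18:dot edges: (0,5,i); (2,8,i); (3,7,i); (4,8,i); (5,3,o); (5,4,o); (7,1,o); (7,2,o); (12,4,hold); (14,4,hold); (15,1,hold); (16,2,hold); (17,1,hold); (18,2,hold)
step 5: rule r3; match: 0->8, 1->2, 2->4, 3->16, 4->12; deleted nodes 12, 16; deleted edges (12,4,hold); (16,2,hold); added nodes (none); added edges (none); result: nodes: 0:s, 1:s, 2:s, 3:s, 4:s, 5:q1, 7:q2, 8:q3, 14:dot, 15:dot, 17:dot, 18:dot edges: (0,5,i); (2,8,i); (3,7,i); (4,8,i); (5,3,o); (5,4,o); (7,1,o); (7,2,o); (14,4,hold); (15,1,hold); (17,1,hold); (18,2,hold)
step 6: rule r3; match: 0->8, 1->2, 2->4, 3->18, 4->14; deleted nodes 14, 18; deleted edges (14,4,hold); (18,2,hold); added nodes (none); added edges (none); result: nodes: 0:s, 1:s, 2:s, 3:s, 4:s, 5:q1, 7:q2, 8:q3, 15:dot, 17:dot edges: (0,5,i); (2,8,i); (3,7,i); (4,8,i); (5,3,o); (5,4,o); (7,1,o); (7,2,o); (15,1,hold); (17,1,hold)
final:
nodes: 0:s, 1:s, 2:s, 3:s, 4:s, 5:q1, 7:q2, 8:q3, 15:dot, 17:dot
edges: (0,5,i); (2,8,i); (3,7,i); (4,8,i); (5,3,o); (5,4,o); (7,1,o); (7,2,o); (15,1,hold); (17,1,hold)
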